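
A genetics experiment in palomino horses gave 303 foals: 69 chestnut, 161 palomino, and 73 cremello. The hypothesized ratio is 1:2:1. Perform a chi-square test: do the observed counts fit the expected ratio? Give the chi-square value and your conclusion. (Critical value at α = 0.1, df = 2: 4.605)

1.297; consistent

Expected counts for N = 303 under a 1:2:1 ratio (total parts = 4):
  chestnut: 303 × 1/4 = 75.75
  palomino: 303 × 2/4 = 151.5
  cremello: 303 × 1/4 = 75.75
χ² = Σ (O − E)² / E
  chestnut: (69 − 75.75)² / 75.75 = 0.6015
  palomino: (161 − 151.5)² / 151.5 = 0.5957
  cremello: (73 − 75.75)² / 75.75 = 0.0998
χ² = 0.6015 + 0.5957 + 0.0998 = 1.297
Degrees of freedom = 3 − 1 = 2; critical value at α = 0.1 is 4.605.
Since 1.297 < 4.605, we fail to reject the null hypothesis — the data are consistent with the 1:2:1 ratio.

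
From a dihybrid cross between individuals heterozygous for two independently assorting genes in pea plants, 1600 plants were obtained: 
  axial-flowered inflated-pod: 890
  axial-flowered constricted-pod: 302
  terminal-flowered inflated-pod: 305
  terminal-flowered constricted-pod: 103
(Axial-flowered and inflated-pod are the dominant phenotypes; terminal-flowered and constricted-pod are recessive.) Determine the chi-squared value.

0.298

A dihybrid F₂ with independent assortment and complete dominance at both loci gives a 9:3:3:1 phenotypic ratio.
Under the 9:3:3:1 hypothesis (Σ ratio = 16, N = 1600):
  axial-flowered inflated-pod: 1600 × 9/16 = 900
  axial-flowered constricted-pod: 1600 × 3/16 = 300
  terminal-flowered inflated-pod: 1600 × 3/16 = 300
  terminal-flowered constricted-pod: 1600 × 1/16 = 100
χ² = Σ (O − E)² / E
  axial-flowered inflated-pod: (890 − 900)² / 900 = 0.1111
  axial-flowered constricted-pod: (302 − 300)² / 300 = 0.0133
  terminal-flowered inflated-pod: (305 − 300)² / 300 = 0.0833
  terminal-flowered constricted-pod: (103 − 100)² / 100 = 0.0900
χ² = 0.1111 + 0.0133 + 0.0833 + 0.0900 = 0.2977 ≈ 0.298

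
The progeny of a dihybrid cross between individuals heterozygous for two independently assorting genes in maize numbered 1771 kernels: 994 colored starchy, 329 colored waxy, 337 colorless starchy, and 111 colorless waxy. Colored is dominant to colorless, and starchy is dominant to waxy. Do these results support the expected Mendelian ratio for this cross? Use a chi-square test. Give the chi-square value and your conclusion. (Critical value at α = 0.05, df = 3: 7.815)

A dihybrid F₂ with independent assortment and complete dominance at both loci gives a 9:3:3:1 phenotypic ratio.
The 9:3:3:1 ratio has 16 parts, so with N = 1771 the expected counts are:
  colored starchy: 1771 × 9/16 = 996.1875
  colored waxy: 1771 × 3/16 = 332.0625
  colorless starchy: 1771 × 3/16 = 332.0625
  colorless waxy: 1771 × 1/16 = 110.6875
χ² = Σ (O − E)² / E
  colored starchy: (994 − 996.1875)² / 996.1875 = 0.0048
  colored waxy: (329 − 332.0625)² / 332.0625 = 0.0282
  colorless starchy: (337 − 332.0625)² / 332.0625 = 0.0734
  colorless waxy: (111 − 110.6875)² / 110.6875 = 0.0009
χ² = 0.0048 + 0.0282 + 0.0734 + 0.0009 = 0.1073 ≈ 0.107
Degrees of freedom = 4 − 1 = 3; critical value at α = 0.05 is 7.815.
Since 0.107 < 7.815, we fail to reject the null hypothesis — the data are consistent with the 9:3:3:1 ratio.

0.107; consistent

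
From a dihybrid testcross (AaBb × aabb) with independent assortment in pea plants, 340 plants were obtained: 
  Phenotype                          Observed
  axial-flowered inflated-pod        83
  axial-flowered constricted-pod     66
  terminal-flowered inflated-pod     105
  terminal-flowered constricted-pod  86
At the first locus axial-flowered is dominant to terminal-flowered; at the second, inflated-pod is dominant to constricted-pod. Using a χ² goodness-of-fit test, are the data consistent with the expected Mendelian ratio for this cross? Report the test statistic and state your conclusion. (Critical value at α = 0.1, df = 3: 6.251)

A dihybrid testcross with independent assortment gives a 1:1:1:1 ratio.
Under the 1:1:1:1 hypothesis (Σ ratio = 4, N = 340):
  axial-flowered inflated-pod: 340 × 1/4 = 85
  axial-flowered constricted-pod: 340 × 1/4 = 85
  terminal-flowered inflated-pod: 340 × 1/4 = 85
  terminal-flowered constricted-pod: 340 × 1/4 = 85
χ² = Σ (O − E)² / E
  axial-flowered inflated-pod: (83 − 85)² / 85 = 0.0471
  axial-flowered constricted-pod: (66 − 85)² / 85 = 4.2471
  terminal-flowered inflated-pod: (105 − 85)² / 85 = 4.7059
  terminal-flowered constricted-pod: (86 − 85)² / 85 = 0.0118
χ² = 0.0471 + 4.2471 + 4.7059 + 0.0118 = 9.0119 ≈ 9.012
Degrees of freedom = 4 − 1 = 3; critical value at α = 0.1 is 6.251.
Since 9.012 > 6.251, we reject the null hypothesis — the data do not fit the 1:1:1:1 ratio.

9.012; not consistent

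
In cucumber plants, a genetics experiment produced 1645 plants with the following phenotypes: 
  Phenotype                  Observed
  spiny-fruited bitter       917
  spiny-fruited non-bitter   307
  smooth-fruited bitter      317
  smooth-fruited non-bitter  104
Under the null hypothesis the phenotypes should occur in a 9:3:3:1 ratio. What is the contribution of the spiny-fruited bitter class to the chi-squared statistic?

Expected counts for N = 1645 under a 9:3:3:1 ratio (total parts = 16):
  spiny-fruited bitter: 1645 × 9/16 = 925.3125
  spiny-fruited non-bitter: 1645 × 3/16 = 308.4375
  smooth-fruited bitter: 1645 × 3/16 = 308.4375
  smooth-fruited non-bitter: 1645 × 1/16 = 102.8125
Contribution of spiny-fruited bitter: (917 − 925.3125)² / 925.3125 = 0.0747

0.075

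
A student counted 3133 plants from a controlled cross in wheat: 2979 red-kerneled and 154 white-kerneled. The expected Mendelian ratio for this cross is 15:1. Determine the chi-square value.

The 15:1 ratio has 16 parts, so with N = 3133 the expected counts are:
  red-kerneled: 3133 × 15/16 = 2937.1875
  white-kerneled: 3133 × 1/16 = 195.8125
χ² = Σ (O − E)² / E
  red-kerneled: (2979 − 2937.1875)² / 2937.1875 = 0.5952
  white-kerneled: (154 − 195.8125)² / 195.8125 = 8.9284
χ² = 0.5952 + 8.9284 = 9.5236 ≈ 9.524

9.524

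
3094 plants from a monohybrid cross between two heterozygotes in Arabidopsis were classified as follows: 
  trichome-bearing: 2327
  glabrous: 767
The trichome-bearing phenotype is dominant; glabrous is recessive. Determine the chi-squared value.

0.073

For a monohybrid cross between heterozygotes with complete dominance, the expected phenotypic ratio is 3:1.
Under the 3:1 hypothesis (Σ ratio = 4, N = 3094):
  trichome-bearing: 3094 × 3/4 = 2320.5
  glabrous: 3094 × 1/4 = 773.5
χ² = Σ (O − E)² / E
  trichome-bearing: (2327 − 2320.5)² / 2320.5 = 0.0182
  glabrous: (767 − 773.5)² / 773.5 = 0.0546
χ² = 0.0182 + 0.0546 = 0.0728 ≈ 0.073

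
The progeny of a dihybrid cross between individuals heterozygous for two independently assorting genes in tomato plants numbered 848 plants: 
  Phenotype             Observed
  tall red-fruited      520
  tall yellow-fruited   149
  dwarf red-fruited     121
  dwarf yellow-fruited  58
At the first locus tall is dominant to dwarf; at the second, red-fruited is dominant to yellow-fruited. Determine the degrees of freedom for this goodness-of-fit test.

A dihybrid F₂ with independent assortment and complete dominance at both loci gives a 9:3:3:1 phenotypic ratio.
A goodness-of-fit test with 4 phenotype classes has df = 4 − 1 = 3.

3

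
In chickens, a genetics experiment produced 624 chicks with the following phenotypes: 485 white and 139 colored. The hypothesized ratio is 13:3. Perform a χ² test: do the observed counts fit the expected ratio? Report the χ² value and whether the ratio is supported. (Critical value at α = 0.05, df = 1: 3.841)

The 13:3 ratio has 16 parts, so with N = 624 the expected counts are:
  white: 624 × 13/16 = 507
  colored: 624 × 3/16 = 117
χ² = Σ (O − E)² / E
  white: (485 − 507)² / 507 = 0.9546
  colored: (139 − 117)² / 117 = 4.1368
χ² = 0.9546 + 4.1368 = 5.0914 ≈ 5.091
Degrees of freedom = 2 − 1 = 1; critical value at α = 0.05 is 3.841.
Since 5.091 > 3.841, we reject the null hypothesis — the data do not fit the 13:3 ratio.

5.091; not consistent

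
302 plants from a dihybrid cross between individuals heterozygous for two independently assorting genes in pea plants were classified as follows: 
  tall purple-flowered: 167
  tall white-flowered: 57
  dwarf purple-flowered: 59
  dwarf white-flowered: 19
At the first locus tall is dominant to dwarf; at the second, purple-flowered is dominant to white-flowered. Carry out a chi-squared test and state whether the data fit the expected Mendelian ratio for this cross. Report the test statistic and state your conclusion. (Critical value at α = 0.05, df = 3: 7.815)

0.152; consistent

A dihybrid F₂ with independent assortment and complete dominance at both loci gives a 9:3:3:1 phenotypic ratio.
The 9:3:3:1 ratio has 16 parts, so with N = 302 the expected counts are:
  tall purple-flowered: 302 × 9/16 = 169.875
  tall white-flowered: 302 × 3/16 = 56.625
  dwarf purple-flowered: 302 × 3/16 = 56.625
  dwarf white-flowered: 302 × 1/16 = 18.875
χ² = Σ (O − E)² / E
  tall purple-flowered: (167 − 169.875)² / 169.875 = 0.0487
  tall white-flowered: (57 − 56.625)² / 56.625 = 0.0025
  dwarf purple-flowered: (59 − 56.625)² / 56.625 = 0.0996
  dwarf white-flowered: (19 − 18.875)² / 18.875 = 0.0008
χ² = 0.0487 + 0.0025 + 0.0996 + 0.0008 = 0.1516 ≈ 0.152
Degrees of freedom = 4 − 1 = 3; critical value at α = 0.05 is 7.815.
Since 0.152 < 7.815, we fail to reject the null hypothesis — the data are consistent with the 9:3:3:1 ratio.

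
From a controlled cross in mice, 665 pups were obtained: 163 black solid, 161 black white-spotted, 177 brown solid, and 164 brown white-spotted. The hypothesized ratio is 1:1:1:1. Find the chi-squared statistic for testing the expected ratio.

Under the 1:1:1:1 hypothesis (Σ ratio = 4, N = 665):
  black solid: 665 × 1/4 = 166.25
  black white-spotted: 665 × 1/4 = 166.25
  brown solid: 665 × 1/4 = 166.25
  brown white-spotted: 665 × 1/4 = 166.25
χ² = Σ (O − E)² / E
  black solid: (163 − 166.25)² / 166.25 = 0.0635
  black white-spotted: (161 − 166.25)² / 166.25 = 0.1658
  brown solid: (177 − 166.25)² / 166.25 = 0.6951
  brown white-spotted: (164 − 166.25)² / 166.25 = 0.0305
χ² = 0.0635 + 0.1658 + 0.6951 + 0.0305 = 0.9549 ≈ 0.955

0.955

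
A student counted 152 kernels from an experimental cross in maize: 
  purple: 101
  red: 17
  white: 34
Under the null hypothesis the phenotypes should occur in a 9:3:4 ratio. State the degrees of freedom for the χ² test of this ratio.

A goodness-of-fit test with 3 phenotype classes has df = 3 − 1 = 2.

2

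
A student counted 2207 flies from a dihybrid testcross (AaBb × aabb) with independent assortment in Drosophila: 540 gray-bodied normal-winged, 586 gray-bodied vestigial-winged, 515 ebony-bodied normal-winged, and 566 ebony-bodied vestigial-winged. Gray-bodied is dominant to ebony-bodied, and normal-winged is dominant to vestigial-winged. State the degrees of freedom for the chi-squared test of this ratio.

A dihybrid testcross with independent assortment gives a 1:1:1:1 ratio.
A goodness-of-fit test with 4 phenotype classes has df = 4 − 1 = 3.

3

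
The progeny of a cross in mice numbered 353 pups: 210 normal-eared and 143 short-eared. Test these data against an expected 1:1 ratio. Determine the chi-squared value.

12.717

The 1:1 ratio has 2 parts, so with N = 353 the expected counts are:
  normal-eared: 353 × 1/2 = 176.5
  short-eared: 353 × 1/2 = 176.5
χ² = Σ (O − E)² / E
  normal-eared: (210 − 176.5)² / 176.5 = 6.3584
  short-eared: (143 − 176.5)² / 176.5 = 6.3584
χ² = 6.3584 + 6.3584 = 12.7168 ≈ 12.717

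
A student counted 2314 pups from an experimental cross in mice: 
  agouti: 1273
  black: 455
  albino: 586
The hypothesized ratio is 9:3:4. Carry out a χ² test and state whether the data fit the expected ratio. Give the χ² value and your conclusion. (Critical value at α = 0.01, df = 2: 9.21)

Under the 9:3:4 hypothesis (Σ ratio = 16, N = 2314):
  agouti: 2314 × 9/16 = 1301.625
  black: 2314 × 3/16 = 433.875
  albino: 2314 × 4/16 = 578.5
χ² = Σ (O − E)² / E
  agouti: (1273 − 1301.625)² / 1301.625 = 0.6295
  black: (455 − 433.875)² / 433.875 = 1.0286
  albino: (586 − 578.5)² / 578.5 = 0.0972
χ² = 0.6295 + 1.0286 + 0.0972 = 1.7553 ≈ 1.755
Degrees of freedom = 3 − 1 = 2; critical value at α = 0.01 is 9.21.
Since 1.755 < 9.21, we fail to reject the null hypothesis — the data are consistent with the 9:3:4 ratio.

1.755; consistent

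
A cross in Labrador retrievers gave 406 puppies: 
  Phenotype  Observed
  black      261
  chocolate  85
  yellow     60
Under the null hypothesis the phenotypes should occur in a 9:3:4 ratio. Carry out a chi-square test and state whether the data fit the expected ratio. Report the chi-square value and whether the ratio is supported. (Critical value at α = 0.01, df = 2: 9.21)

22.663; not consistent

The 9:3:4 ratio has 16 parts, so with N = 406 the expected counts are:
  black: 406 × 9/16 = 228.375
  chocolate: 406 × 3/16 = 76.125
  yellow: 406 × 4/16 = 101.5
χ² = Σ (O − E)² / E
  black: (261 − 228.375)² / 228.375 = 4.6607
  chocolate: (85 − 76.125)² / 76.125 = 1.0347
  yellow: (60 − 101.5)² / 101.5 = 16.9680
χ² = 4.6607 + 1.0347 + 16.9680 = 22.6634 ≈ 22.663
Degrees of freedom = 3 − 1 = 2; critical value at α = 0.01 is 9.21.
Since 22.663 > 9.21, we reject the null hypothesis — the data do not fit the 9:3:4 ratio.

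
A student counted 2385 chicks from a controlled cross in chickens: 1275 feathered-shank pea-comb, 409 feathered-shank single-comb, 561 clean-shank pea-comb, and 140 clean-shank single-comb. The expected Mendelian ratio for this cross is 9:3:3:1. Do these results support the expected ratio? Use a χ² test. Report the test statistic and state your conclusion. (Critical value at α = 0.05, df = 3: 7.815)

Expected counts for N = 2385 under a 9:3:3:1 ratio (total parts = 16):
  feathered-shank pea-comb: 2385 × 9/16 = 1341.5625
  feathered-shank single-comb: 2385 × 3/16 = 447.1875
  clean-shank pea-comb: 2385 × 3/16 = 447.1875
  clean-shank single-comb: 2385 × 1/16 = 149.0625
χ² = Σ (O − E)² / E
  feathered-shank pea-comb: (1275 − 1341.5625)² / 1341.5625 = 3.3025
  feathered-shank single-comb: (409 − 447.1875)² / 447.1875 = 3.2610
  clean-shank pea-comb: (561 − 447.1875)² / 447.1875 = 28.9661
  clean-shank single-comb: (140 − 149.0625)² / 149.0625 = 0.5510
χ² = 3.3025 + 3.2610 + 28.9661 + 0.5510 = 36.0806 ≈ 36.081
Degrees of freedom = 4 − 1 = 3; critical value at α = 0.05 is 7.815.
Since 36.081 > 7.815, we reject the null hypothesis — the data do not fit the 9:3:3:1 ratio.

36.081; not consistent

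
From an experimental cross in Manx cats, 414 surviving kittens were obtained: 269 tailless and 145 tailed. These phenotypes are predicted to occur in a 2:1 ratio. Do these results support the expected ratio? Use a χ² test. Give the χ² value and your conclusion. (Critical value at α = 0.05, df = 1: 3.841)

0.533; consistent

Total ratio parts = 3. Expected numbers out of 414:
  tailless: 414 × 2/3 = 276
  tailed: 414 × 1/3 = 138
χ² = Σ (O − E)² / E
  tailless: (269 − 276)² / 276 = 0.1775
  tailed: (145 − 138)² / 138 = 0.3551
χ² = 0.1775 + 0.3551 = 0.5326 ≈ 0.533
Degrees of freedom = 2 − 1 = 1; critical value at α = 0.05 is 3.841.
Since 0.533 < 3.841, we fail to reject the null hypothesis — the data are consistent with the 2:1 ratio.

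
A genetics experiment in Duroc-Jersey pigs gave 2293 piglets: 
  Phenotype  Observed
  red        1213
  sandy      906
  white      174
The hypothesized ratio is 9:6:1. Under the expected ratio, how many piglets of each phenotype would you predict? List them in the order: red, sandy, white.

The 9:6:1 ratio has 16 parts, so with N = 2293 the expected counts are:
  red: 2293 × 9/16 = 1289.8125
  sandy: 2293 × 6/16 = 859.875
  white: 2293 × 1/16 = 143.3125

1289.8125, 859.875, 143.3125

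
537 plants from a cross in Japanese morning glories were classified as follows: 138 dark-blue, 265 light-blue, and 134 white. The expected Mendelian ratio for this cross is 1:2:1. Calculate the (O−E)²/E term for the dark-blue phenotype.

0.105

The 1:2:1 ratio has 4 parts, so with N = 537 the expected counts are:
  dark-blue: 537 × 1/4 = 134.25
  light-blue: 537 × 2/4 = 268.5
  white: 537 × 1/4 = 134.25
Contribution of dark-blue: (138 − 134.25)² / 134.25 = 0.1047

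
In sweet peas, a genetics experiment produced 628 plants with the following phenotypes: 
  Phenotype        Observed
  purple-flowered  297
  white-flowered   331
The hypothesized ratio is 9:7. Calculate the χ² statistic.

Under the 9:7 hypothesis (Σ ratio = 16, N = 628):
  purple-flowered: 628 × 9/16 = 353.25
  white-flowered: 628 × 7/16 = 274.75
χ² = Σ (O − E)² / E
  purple-flowered: (297 − 353.25)² / 353.25 = 8.9570
  white-flowered: (331 − 274.75)² / 274.75 = 11.5162
χ² = 8.9570 + 11.5162 = 20.4732 ≈ 20.473

20.473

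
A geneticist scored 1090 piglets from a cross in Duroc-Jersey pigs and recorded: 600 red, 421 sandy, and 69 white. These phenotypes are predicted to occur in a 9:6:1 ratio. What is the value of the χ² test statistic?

Total ratio parts = 16. Expected numbers out of 1090:
  red: 1090 × 9/16 = 613.125
  sandy: 1090 × 6/16 = 408.75
  white: 1090 × 1/16 = 68.125
χ² = Σ (O − E)² / E
  red: (600 − 613.125)² / 613.125 = 0.2810
  sandy: (421 − 408.75)² / 408.75 = 0.3671
  white: (69 − 68.125)² / 68.125 = 0.0112
χ² = 0.2810 + 0.3671 + 0.0112 = 0.6593 ≈ 0.659

0.659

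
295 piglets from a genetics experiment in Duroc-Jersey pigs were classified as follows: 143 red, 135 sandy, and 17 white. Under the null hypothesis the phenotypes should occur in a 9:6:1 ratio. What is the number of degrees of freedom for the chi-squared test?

A goodness-of-fit test with 3 phenotype classes has df = 3 − 1 = 2.

2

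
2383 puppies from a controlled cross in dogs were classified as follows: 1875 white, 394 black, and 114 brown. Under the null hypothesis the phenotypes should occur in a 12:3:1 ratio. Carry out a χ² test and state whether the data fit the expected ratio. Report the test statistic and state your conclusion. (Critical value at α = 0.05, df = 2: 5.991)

The 12:3:1 ratio has 16 parts, so with N = 2383 the expected counts are:
  white: 2383 × 12/16 = 1787.25
  black: 2383 × 3/16 = 446.8125
  brown: 2383 × 1/16 = 148.9375
χ² = Σ (O − E)² / E
  white: (1875 − 1787.25)² / 1787.25 = 4.3083
  black: (394 − 446.8125)² / 446.8125 = 6.2424
  brown: (114 − 148.9375)² / 148.9375 = 8.1956
χ² = 4.3083 + 6.2424 + 8.1956 = 18.7463 ≈ 18.746
Degrees of freedom = 3 − 1 = 2; critical value at α = 0.05 is 5.991.
Since 18.746 > 5.991, we reject the null hypothesis — the data do not fit the 12:3:1 ratio.

18.746; not consistent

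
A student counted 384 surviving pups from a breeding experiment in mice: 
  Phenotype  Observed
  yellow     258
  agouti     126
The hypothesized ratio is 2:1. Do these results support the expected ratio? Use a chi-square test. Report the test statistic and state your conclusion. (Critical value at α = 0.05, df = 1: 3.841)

Under the 2:1 hypothesis (Σ ratio = 3, N = 384):
  yellow: 384 × 2/3 = 256
  agouti: 384 × 1/3 = 128
χ² = Σ (O − E)² / E
  yellow: (258 − 256)² / 256 = 0.0156
  agouti: (126 − 128)² / 128 = 0.0312
χ² = 0.0156 + 0.0312 = 0.0468 ≈ 0.047
Degrees of freedom = 2 − 1 = 1; critical value at α = 0.05 is 3.841.
Since 0.047 < 3.841, we fail to reject the null hypothesis — the data are consistent with the 2:1 ratio.

0.047; consistent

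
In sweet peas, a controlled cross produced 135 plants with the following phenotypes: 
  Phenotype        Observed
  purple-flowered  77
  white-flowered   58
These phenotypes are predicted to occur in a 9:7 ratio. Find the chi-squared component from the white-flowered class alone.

Expected counts for N = 135 under a 9:7 ratio (total parts = 16):
  purple-flowered: 135 × 9/16 = 75.9375
  white-flowered: 135 × 7/16 = 59.0625
Contribution of white-flowered: (58 − 59.0625)² / 59.0625 = 0.0191

0.019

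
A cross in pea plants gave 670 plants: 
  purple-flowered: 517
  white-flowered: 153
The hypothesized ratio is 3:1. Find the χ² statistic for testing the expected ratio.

The 3:1 ratio has 4 parts, so with N = 670 the expected counts are:
  purple-flowered: 670 × 3/4 = 502.5
  white-flowered: 670 × 1/4 = 167.5
χ² = Σ (O − E)² / E
  purple-flowered: (517 − 502.5)² / 502.5 = 0.4184
  white-flowered: (153 − 167.5)² / 167.5 = 1.2552
χ² = 0.4184 + 1.2552 = 1.6736 ≈ 1.674

1.674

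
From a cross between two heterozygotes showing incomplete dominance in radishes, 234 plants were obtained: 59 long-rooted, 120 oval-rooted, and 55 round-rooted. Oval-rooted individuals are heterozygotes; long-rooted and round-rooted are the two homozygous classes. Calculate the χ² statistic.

0.291

With incomplete dominance, a heterozygote × heterozygote cross gives a 1:2:1 phenotypic ratio.
Expected counts for N = 234 under a 1:2:1 ratio (total parts = 4):
  long-rooted: 234 × 1/4 = 58.5
  oval-rooted: 234 × 2/4 = 117
  round-rooted: 234 × 1/4 = 58.5
χ² = Σ (O − E)² / E
  long-rooted: (59 − 58.5)² / 58.5 = 0.0043
  oval-rooted: (120 − 117)² / 117 = 0.0769
  round-rooted: (55 − 58.5)² / 58.5 = 0.2094
χ² = 0.0043 + 0.0769 + 0.2094 = 0.2906 ≈ 0.291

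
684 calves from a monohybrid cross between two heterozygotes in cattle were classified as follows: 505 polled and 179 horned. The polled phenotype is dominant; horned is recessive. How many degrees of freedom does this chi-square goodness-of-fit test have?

For a monohybrid cross between heterozygotes with complete dominance, the expected phenotypic ratio is 3:1.
A goodness-of-fit test with 2 phenotype classes has df = 2 − 1 = 1.

1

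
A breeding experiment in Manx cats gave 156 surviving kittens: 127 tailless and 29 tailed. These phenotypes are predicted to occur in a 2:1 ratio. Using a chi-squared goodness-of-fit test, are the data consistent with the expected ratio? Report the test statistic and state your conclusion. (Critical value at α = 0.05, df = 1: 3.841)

15.260; not consistent

The 2:1 ratio has 3 parts, so with N = 156 the expected counts are:
  tailless: 156 × 2/3 = 104
  tailed: 156 × 1/3 = 52
χ² = Σ (O − E)² / E
  tailless: (127 − 104)² / 104 = 5.0865
  tailed: (29 − 52)² / 52 = 10.1731
χ² = 5.0865 + 10.1731 = 15.2596 ≈ 15.260
Degrees of freedom = 2 − 1 = 1; critical value at α = 0.05 is 3.841.
Since 15.260 > 3.841, we reject the null hypothesis — the data do not fit the 2:1 ratio.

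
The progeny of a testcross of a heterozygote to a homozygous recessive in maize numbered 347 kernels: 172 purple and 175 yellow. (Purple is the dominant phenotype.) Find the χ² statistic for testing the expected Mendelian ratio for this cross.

0.026

A testcross of a heterozygote (Aa × aa) gives a 1:1 phenotypic ratio.
Expected counts for N = 347 under a 1:1 ratio (total parts = 2):
  purple: 347 × 1/2 = 173.5
  yellow: 347 × 1/2 = 173.5
χ² = Σ (O − E)² / E
  purple: (172 − 173.5)² / 173.5 = 0.0130
  yellow: (175 − 173.5)² / 173.5 = 0.0130
χ² = 0.0130 + 0.0130 = 0.026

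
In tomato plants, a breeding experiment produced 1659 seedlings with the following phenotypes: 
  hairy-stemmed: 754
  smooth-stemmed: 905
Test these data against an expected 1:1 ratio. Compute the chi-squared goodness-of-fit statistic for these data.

The 1:1 ratio has 2 parts, so with N = 1659 the expected counts are:
  hairy-stemmed: 1659 × 1/2 = 829.5
  smooth-stemmed: 1659 × 1/2 = 829.5
χ² = Σ (O − E)² / E
  hairy-stemmed: (754 − 829.5)² / 829.5 = 6.8719
  smooth-stemmed: (905 − 829.5)² / 829.5 = 6.8719
χ² = 6.8719 + 6.8719 = 13.7438 ≈ 13.744

13.744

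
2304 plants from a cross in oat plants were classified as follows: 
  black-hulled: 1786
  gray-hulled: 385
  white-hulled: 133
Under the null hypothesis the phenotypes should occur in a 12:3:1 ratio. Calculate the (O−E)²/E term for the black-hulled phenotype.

Total ratio parts = 16. Expected numbers out of 2304:
  black-hulled: 2304 × 12/16 = 1728
  gray-hulled: 2304 × 3/16 = 432
  white-hulled: 2304 × 1/16 = 144
Contribution of black-hulled: (1786 − 1728)² / 1728 = 1.9468

1.947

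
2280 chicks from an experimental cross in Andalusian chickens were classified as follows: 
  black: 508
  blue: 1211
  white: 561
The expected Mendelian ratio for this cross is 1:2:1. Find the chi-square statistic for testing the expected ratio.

11.308

Under the 1:2:1 hypothesis (Σ ratio = 4, N = 2280):
  black: 2280 × 1/4 = 570
  blue: 2280 × 2/4 = 1140
  white: 2280 × 1/4 = 570
χ² = Σ (O − E)² / E
  black: (508 − 570)² / 570 = 6.7439
  blue: (1211 − 1140)² / 1140 = 4.4219
  white: (561 − 570)² / 570 = 0.1421
χ² = 6.7439 + 4.4219 + 0.1421 = 11.3079 ≈ 11.308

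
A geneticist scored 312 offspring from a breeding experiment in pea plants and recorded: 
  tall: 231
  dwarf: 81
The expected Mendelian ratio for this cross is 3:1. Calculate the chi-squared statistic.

Under the 3:1 hypothesis (Σ ratio = 4, N = 312):
  tall: 312 × 3/4 = 234
  dwarf: 312 × 1/4 = 78
χ² = Σ (O − E)² / E
  tall: (231 − 234)² / 234 = 0.0385
  dwarf: (81 − 78)² / 78 = 0.1154
χ² = 0.0385 + 0.1154 = 0.1539 ≈ 0.154

0.154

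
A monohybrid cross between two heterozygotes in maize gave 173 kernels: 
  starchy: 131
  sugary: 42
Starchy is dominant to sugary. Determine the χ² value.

For a monohybrid cross between heterozygotes with complete dominance, the expected phenotypic ratio is 3:1.
Expected counts for N = 173 under a 3:1 ratio (total parts = 4):
  starchy: 173 × 3/4 = 129.75
  sugary: 173 × 1/4 = 43.25
χ² = Σ (O − E)² / E
  starchy: (131 − 129.75)² / 129.75 = 0.0120
  sugary: (42 − 43.25)² / 43.25 = 0.0361
χ² = 0.0120 + 0.0361 = 0.0481 ≈ 0.048

0.048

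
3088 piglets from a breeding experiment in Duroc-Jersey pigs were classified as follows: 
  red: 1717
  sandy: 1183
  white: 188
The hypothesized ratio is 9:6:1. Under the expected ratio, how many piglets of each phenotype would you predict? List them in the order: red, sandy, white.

The 9:6:1 ratio has 16 parts, so with N = 3088 the expected counts are:
  red: 3088 × 9/16 = 1737
  sandy: 3088 × 6/16 = 1158
  white: 3088 × 1/16 = 193

1737, 1158, 193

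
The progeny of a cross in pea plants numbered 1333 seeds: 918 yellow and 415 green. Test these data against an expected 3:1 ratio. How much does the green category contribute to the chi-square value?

Total ratio parts = 4. Expected numbers out of 1333:
  yellow: 1333 × 3/4 = 999.75
  green: 1333 × 1/4 = 333.25
Contribution of green: (415 − 333.25)² / 333.25 = 20.0542

20.054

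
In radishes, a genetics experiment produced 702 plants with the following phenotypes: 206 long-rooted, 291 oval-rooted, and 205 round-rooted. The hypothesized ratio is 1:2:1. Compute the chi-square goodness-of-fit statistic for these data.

20.516

The 1:2:1 ratio has 4 parts, so with N = 702 the expected counts are:
  long-rooted: 702 × 1/4 = 175.5
  oval-rooted: 702 × 2/4 = 351
  round-rooted: 702 × 1/4 = 175.5
χ² = Σ (O − E)² / E
  long-rooted: (206 − 175.5)² / 175.5 = 5.3006
  oval-rooted: (291 − 351)² / 351 = 10.2564
  round-rooted: (205 − 175.5)² / 175.5 = 4.9587
χ² = 5.3006 + 10.2564 + 4.9587 = 20.5157 ≈ 20.516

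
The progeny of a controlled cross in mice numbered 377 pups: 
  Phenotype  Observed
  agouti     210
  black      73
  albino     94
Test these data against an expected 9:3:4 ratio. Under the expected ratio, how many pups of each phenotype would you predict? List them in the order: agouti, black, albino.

Under the 9:3:4 hypothesis (Σ ratio = 16, N = 377):
  agouti: 377 × 9/16 = 212.0625
  black: 377 × 3/16 = 70.6875
  albino: 377 × 4/16 = 94.25

212.0625, 70.6875, 94.25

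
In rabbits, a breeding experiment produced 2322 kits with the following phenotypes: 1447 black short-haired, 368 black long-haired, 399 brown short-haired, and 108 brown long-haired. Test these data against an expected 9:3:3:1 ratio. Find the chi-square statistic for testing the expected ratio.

Total ratio parts = 16. Expected numbers out of 2322:
  black short-haired: 2322 × 9/16 = 1306.125
  black long-haired: 2322 × 3/16 = 435.375
  brown short-haired: 2322 × 3/16 = 435.375
  brown long-haired: 2322 × 1/16 = 145.125
χ² = Σ (O − E)² / E
  black short-haired: (1447 − 1306.125)² / 1306.125 = 15.1944
  black long-haired: (368 − 435.375)² / 435.375 = 10.4264
  brown short-haired: (399 − 435.375)² / 435.375 = 3.0391
  brown long-haired: (108 − 145.125)² / 145.125 = 9.4971
χ² = 15.1944 + 10.4264 + 3.0391 + 9.4971 = 38.157

38.157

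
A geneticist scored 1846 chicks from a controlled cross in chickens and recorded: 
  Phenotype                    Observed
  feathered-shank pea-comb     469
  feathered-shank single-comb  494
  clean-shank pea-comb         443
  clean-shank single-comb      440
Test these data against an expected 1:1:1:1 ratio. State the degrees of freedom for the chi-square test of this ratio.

3

A goodness-of-fit test with 4 phenotype classes has df = 4 − 1 = 3.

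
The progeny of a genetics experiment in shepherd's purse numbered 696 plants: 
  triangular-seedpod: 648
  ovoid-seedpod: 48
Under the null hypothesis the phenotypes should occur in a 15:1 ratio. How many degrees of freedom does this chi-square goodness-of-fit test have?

A goodness-of-fit test with 2 phenotype classes has df = 2 − 1 = 1.

1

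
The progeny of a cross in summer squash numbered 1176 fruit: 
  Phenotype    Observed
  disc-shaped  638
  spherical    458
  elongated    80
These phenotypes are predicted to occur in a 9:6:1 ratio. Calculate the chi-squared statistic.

Expected counts for N = 1176 under a 9:6:1 ratio (total parts = 16):
  disc-shaped: 1176 × 9/16 = 661.5
  spherical: 1176 × 6/16 = 441
  elongated: 1176 × 1/16 = 73.5
χ² = Σ (O − E)² / E
  disc-shaped: (638 − 661.5)² / 661.5 = 0.8348
  spherical: (458 − 441)² / 441 = 0.6553
  elongated: (80 − 73.5)² / 73.5 = 0.5748
χ² = 0.8348 + 0.6553 + 0.5748 = 2.0649 ≈ 2.065

2.065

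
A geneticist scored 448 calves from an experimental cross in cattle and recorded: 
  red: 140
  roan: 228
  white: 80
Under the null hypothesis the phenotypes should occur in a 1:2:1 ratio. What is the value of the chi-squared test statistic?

Expected counts for N = 448 under a 1:2:1 ratio (total parts = 4):
  red: 448 × 1/4 = 112
  roan: 448 × 2/4 = 224
  white: 448 × 1/4 = 112
χ² = Σ (O − E)² / E
  red: (140 − 112)² / 112 = 7.0000
  roan: (228 − 224)² / 224 = 0.0714
  white: (80 − 112)² / 112 = 9.1429
χ² = 7.0000 + 0.0714 + 9.1429 = 16.2143 ≈ 16.214

16.214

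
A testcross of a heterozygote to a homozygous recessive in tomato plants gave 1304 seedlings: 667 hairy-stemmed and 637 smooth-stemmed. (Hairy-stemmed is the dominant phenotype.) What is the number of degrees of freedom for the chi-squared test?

A testcross of a heterozygote (Aa × aa) gives a 1:1 phenotypic ratio.
A goodness-of-fit test with 2 phenotype classes has df = 2 − 1 = 1.

1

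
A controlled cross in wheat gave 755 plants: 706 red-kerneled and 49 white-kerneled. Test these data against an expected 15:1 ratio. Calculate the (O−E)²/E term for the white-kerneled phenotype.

Total ratio parts = 16. Expected numbers out of 755:
  red-kerneled: 755 × 15/16 = 707.8125
  white-kerneled: 755 × 1/16 = 47.1875
Contribution of white-kerneled: (49 − 47.1875)² / 47.1875 = 0.0696

0.070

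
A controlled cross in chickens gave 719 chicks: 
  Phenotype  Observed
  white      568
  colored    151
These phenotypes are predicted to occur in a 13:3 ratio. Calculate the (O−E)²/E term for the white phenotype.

The 13:3 ratio has 16 parts, so with N = 719 the expected counts are:
  white: 719 × 13/16 = 584.1875
  colored: 719 × 3/16 = 134.8125
Contribution of white: (568 − 584.1875)² / 584.1875 = 0.4485

0.449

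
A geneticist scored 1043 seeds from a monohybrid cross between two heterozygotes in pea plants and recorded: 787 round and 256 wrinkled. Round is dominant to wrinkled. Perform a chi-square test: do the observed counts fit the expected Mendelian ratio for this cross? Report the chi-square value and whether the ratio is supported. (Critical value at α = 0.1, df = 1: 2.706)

For a monohybrid cross between heterozygotes with complete dominance, the expected phenotypic ratio is 3:1.
The 3:1 ratio has 4 parts, so with N = 1043 the expected counts are:
  round: 1043 × 3/4 = 782.25
  wrinkled: 1043 × 1/4 = 260.75
χ² = Σ (O − E)² / E
  round: (787 − 782.25)² / 782.25 = 0.0288
  wrinkled: (256 − 260.75)² / 260.75 = 0.0865
χ² = 0.0288 + 0.0865 = 0.1153 ≈ 0.115
Degrees of freedom = 2 − 1 = 1; critical value at α = 0.1 is 2.706.
Since 0.115 < 2.706, we fail to reject the null hypothesis — the data are consistent with the 3:1 ratio.

0.115; consistent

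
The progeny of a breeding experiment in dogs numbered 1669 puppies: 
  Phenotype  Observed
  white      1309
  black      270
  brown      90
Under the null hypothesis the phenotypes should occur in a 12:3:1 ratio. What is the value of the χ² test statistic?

10.474

Under the 12:3:1 hypothesis (Σ ratio = 16, N = 1669):
  white: 1669 × 12/16 = 1251.75
  black: 1669 × 3/16 = 312.9375
  brown: 1669 × 1/16 = 104.3125
χ² = Σ (O − E)² / E
  white: (1309 − 1251.75)² / 1251.75 = 2.6184
  black: (270 − 312.9375)² / 312.9375 = 5.8914
  brown: (90 − 104.3125)² / 104.3125 = 1.9638
χ² = 2.6184 + 5.8914 + 1.9638 = 10.4736 ≈ 10.474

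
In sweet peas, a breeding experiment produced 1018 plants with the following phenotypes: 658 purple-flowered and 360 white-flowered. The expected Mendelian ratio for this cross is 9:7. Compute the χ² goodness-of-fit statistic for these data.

Expected counts for N = 1018 under a 9:7 ratio (total parts = 16):
  purple-flowered: 1018 × 9/16 = 572.625
  white-flowered: 1018 × 7/16 = 445.375
χ² = Σ (O − E)² / E
  purple-flowered: (658 − 572.625)² / 572.625 = 12.7289
  white-flowered: (360 − 445.375)² / 445.375 = 16.3657
χ² = 12.7289 + 16.3657 = 29.0946 ≈ 29.095

29.095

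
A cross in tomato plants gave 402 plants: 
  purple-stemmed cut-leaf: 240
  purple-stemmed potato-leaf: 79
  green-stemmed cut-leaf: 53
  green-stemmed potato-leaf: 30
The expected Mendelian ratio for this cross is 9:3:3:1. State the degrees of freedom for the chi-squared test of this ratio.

A goodness-of-fit test with 4 phenotype classes has df = 4 − 1 = 3.

3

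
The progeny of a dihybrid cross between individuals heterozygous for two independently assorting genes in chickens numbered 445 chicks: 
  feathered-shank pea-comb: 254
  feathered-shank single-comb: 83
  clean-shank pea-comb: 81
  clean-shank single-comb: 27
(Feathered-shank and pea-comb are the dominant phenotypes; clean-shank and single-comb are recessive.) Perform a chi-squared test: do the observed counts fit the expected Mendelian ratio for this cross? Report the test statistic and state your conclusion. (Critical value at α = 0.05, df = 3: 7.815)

A dihybrid F₂ with independent assortment and complete dominance at both loci gives a 9:3:3:1 phenotypic ratio.
The 9:3:3:1 ratio has 16 parts, so with N = 445 the expected counts are:
  feathered-shank pea-comb: 445 × 9/16 = 250.3125
  feathered-shank single-comb: 445 × 3/16 = 83.4375
  clean-shank pea-comb: 445 × 3/16 = 83.4375
  clean-shank single-comb: 445 × 1/16 = 27.8125
χ² = Σ (O − E)² / E
  feathered-shank pea-comb: (254 − 250.3125)² / 250.3125 = 0.0543
  feathered-shank single-comb: (83 − 83.4375)² / 83.4375 = 0.0023
  clean-shank pea-comb: (81 − 83.4375)² / 83.4375 = 0.0712
  clean-shank single-comb: (27 − 27.8125)² / 27.8125 = 0.0237
χ² = 0.0543 + 0.0023 + 0.0712 + 0.0237 = 0.1515 ≈ 0.152
Degrees of freedom = 4 − 1 = 3; critical value at α = 0.05 is 7.815.
Since 0.152 < 7.815, we fail to reject the null hypothesis — the data are consistent with the 9:3:3:1 ratio.

0.152; consistent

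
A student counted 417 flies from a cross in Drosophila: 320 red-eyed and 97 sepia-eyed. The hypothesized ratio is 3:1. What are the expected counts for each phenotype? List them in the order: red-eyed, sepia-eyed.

Under the 3:1 hypothesis (Σ ratio = 4, N = 417):
  red-eyed: 417 × 3/4 = 312.75
  sepia-eyed: 417 × 1/4 = 104.25

312.75, 104.25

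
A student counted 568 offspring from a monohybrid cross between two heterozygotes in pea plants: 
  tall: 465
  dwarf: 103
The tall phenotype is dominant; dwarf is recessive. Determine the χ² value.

14.282

For a monohybrid cross between heterozygotes with complete dominance, the expected phenotypic ratio is 3:1.
The 3:1 ratio has 4 parts, so with N = 568 the expected counts are:
  tall: 568 × 3/4 = 426
  dwarf: 568 × 1/4 = 142
χ² = Σ (O − E)² / E
  tall: (465 − 426)² / 426 = 3.5704
  dwarf: (103 − 142)² / 142 = 10.7113
χ² = 3.5704 + 10.7113 = 14.2817 ≈ 14.282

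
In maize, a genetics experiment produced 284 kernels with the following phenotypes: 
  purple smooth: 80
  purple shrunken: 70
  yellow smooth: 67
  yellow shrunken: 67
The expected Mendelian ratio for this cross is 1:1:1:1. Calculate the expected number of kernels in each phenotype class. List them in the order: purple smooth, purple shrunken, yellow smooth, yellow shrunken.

71, 71, 71, 71

Under the 1:1:1:1 hypothesis (Σ ratio = 4, N = 284):
  purple smooth: 284 × 1/4 = 71
  purple shrunken: 284 × 1/4 = 71
  yellow smooth: 284 × 1/4 = 71
  yellow shrunken: 284 × 1/4 = 71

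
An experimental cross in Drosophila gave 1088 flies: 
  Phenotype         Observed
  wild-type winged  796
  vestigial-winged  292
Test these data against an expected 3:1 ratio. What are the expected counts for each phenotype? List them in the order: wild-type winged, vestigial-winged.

816, 272

The 3:1 ratio has 4 parts, so with N = 1088 the expected counts are:
  wild-type winged: 1088 × 3/4 = 816
  vestigial-winged: 1088 × 1/4 = 272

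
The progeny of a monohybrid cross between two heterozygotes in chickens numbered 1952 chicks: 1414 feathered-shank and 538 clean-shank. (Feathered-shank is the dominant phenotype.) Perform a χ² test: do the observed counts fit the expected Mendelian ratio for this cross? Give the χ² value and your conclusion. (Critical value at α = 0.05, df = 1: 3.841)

For a monohybrid cross between heterozygotes with complete dominance, the expected phenotypic ratio is 3:1.
The 3:1 ratio has 4 parts, so with N = 1952 the expected counts are:
  feathered-shank: 1952 × 3/4 = 1464
  clean-shank: 1952 × 1/4 = 488
χ² = Σ (O − E)² / E
  feathered-shank: (1414 − 1464)² / 1464 = 1.7077
  clean-shank: (538 − 488)² / 488 = 5.1230
χ² = 1.7077 + 5.1230 = 6.8307 ≈ 6.831
Degrees of freedom = 2 − 1 = 1; critical value at α = 0.05 is 3.841.
Since 6.831 > 3.841, we reject the null hypothesis — the data do not fit the 3:1 ratio.

6.831; not consistent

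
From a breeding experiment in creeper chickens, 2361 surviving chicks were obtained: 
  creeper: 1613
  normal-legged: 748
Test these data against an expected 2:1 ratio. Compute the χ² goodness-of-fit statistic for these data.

2.899

Total ratio parts = 3. Expected numbers out of 2361:
  creeper: 2361 × 2/3 = 1574
  normal-legged: 2361 × 1/3 = 787
χ² = Σ (O − E)² / E
  creeper: (1613 − 1574)² / 1574 = 0.9663
  normal-legged: (748 − 787)² / 787 = 1.9327
χ² = 0.9663 + 1.9327 = 2.899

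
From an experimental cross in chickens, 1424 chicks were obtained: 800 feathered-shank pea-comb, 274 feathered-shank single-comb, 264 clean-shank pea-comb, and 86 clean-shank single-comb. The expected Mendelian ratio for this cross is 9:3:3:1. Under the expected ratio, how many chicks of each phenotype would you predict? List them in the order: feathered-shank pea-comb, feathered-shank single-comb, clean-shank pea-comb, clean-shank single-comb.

Expected counts for N = 1424 under a 9:3:3:1 ratio (total parts = 16):
  feathered-shank pea-comb: 1424 × 9/16 = 801
  feathered-shank single-comb: 1424 × 3/16 = 267
  clean-shank pea-comb: 1424 × 3/16 = 267
  clean-shank single-comb: 1424 × 1/16 = 89

801, 267, 267, 89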